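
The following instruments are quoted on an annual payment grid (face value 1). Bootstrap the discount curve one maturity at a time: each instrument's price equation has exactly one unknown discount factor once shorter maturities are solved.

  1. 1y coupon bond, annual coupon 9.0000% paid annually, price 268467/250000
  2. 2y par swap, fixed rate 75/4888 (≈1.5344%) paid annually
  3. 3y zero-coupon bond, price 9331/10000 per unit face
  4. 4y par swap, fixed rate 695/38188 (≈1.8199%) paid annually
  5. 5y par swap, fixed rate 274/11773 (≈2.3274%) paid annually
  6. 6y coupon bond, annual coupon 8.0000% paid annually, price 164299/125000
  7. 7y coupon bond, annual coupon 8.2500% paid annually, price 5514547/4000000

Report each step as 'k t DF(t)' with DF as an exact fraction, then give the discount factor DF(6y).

step 1 [1y] bond c/1=9/100: DF=(268467/250000 − 9/100·(0))/(1+9/100) = 2463/2500 ≈ 0.985200
step 2 [2y] swap r/1=75/4888: DF=(1 − 75/4888·(0.985200))/(1+75/4888) = 97/100 ≈ 0.970000
step 3 [3y] zero: DF = P = 9331/10000 ≈ 0.933100
step 4 [4y] swap r/1=695/38188: DF=(1 − 695/38188·(0.985200+0.970000+0.933100))/(1+695/38188) = 1861/2000 ≈ 0.930500
step 5 [5y] swap r/1=274/11773: DF=(1 − 274/11773·(0.985200+0.970000+0.933100+0.930500))/(1+274/11773) = 1113/1250 ≈ 0.890400
step 6 [6y] bond c/1=2/25: DF=(164299/125000 − 2/25·(0.985200+0.970000+0.933100+0.930500+0.890400))/(1+2/25) = 4341/5000 ≈ 0.868200
step 7 [7y] bond c/1=33/400: DF=(5514547/4000000 − 33/400·(0.985200+0.970000+0.933100+0.930500+0.890400+0.868200))/(1+33/400) = 1697/2000 ≈ 0.848500

1 1 2463/2500
2 2 97/100
3 3 9331/10000
4 4 1861/2000
5 5 1113/1250
6 6 4341/5000
7 7 1697/2000
DF(6y) = 4341/5000 ≈ 0.868200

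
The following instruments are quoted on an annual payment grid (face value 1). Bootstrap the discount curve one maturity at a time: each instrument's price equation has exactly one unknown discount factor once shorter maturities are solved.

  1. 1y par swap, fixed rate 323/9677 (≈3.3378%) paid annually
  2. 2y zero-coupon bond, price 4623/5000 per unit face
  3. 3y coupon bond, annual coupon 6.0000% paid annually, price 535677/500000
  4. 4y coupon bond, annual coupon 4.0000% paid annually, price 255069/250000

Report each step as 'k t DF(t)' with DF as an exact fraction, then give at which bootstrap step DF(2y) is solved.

1 1 9677/10000
2 2 4623/5000
3 3 2259/2500
4 4 1747/2000
DF(2y) is solved at step 2

step 1 [1y] swap r/1=323/9677: DF=(1 − 323/9677·(0))/(1+323/9677) = 9677/10000 ≈ 0.967700
step 2 [2y] zero: DF = P = 4623/5000 ≈ 0.924600
step 3 [3y] bond c/1=3/50: DF=(535677/500000 − 3/50·(0.967700+0.924600))/(1+3/50) = 2259/2500 ≈ 0.903600
step 4 [4y] bond c/1=1/25: DF=(255069/250000 − 1/25·(0.967700+0.924600+0.903600))/(1+1/25) = 1747/2000 ≈ 0.873500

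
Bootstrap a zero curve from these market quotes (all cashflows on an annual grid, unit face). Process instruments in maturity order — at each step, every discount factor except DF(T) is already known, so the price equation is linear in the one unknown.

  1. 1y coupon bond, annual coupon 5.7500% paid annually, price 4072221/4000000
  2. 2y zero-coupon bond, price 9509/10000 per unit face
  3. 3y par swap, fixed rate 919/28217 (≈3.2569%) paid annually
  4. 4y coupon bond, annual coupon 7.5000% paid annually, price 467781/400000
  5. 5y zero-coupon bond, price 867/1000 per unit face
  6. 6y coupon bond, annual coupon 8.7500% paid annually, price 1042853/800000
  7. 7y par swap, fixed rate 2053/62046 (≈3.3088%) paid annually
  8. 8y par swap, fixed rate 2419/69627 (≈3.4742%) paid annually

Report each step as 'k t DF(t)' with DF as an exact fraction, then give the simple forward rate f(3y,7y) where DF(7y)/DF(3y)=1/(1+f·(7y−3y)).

1 1 9627/10000
2 2 9509/10000
3 3 9081/10000
4 4 891/1000
5 5 867/1000
6 6 4151/5000
7 7 7947/10000
8 8 7581/10000
f(3y,7y) = ((9081/10000)/(7947/10000) − 1)/(4) = 63/1766 ≈ 3.5674%

step 1 [1y] bond c/1=23/400: DF=(4072221/4000000 − 23/400·(0))/(1+23/400) = 9627/10000 ≈ 0.962700
step 2 [2y] zero: DF = P = 9509/10000 ≈ 0.950900
step 3 [3y] swap r/1=919/28217: DF=(1 − 919/28217·(0.962700+0.950900))/(1+919/28217) = 9081/10000 ≈ 0.908100
step 4 [4y] bond c/1=3/40: DF=(467781/400000 − 3/40·(0.962700+0.950900+0.908100))/(1+3/40) = 891/1000 ≈ 0.891000
step 5 [5y] zero: DF = P = 867/1000 ≈ 0.867000
step 6 [6y] bond c/1=7/80: DF=(1042853/800000 − 7/80·(0.962700+0.950900+0.908100+0.891000+0.867000))/(1+7/80) = 4151/5000 ≈ 0.830200
step 7 [7y] swap r/1=2053/62046: DF=(1 − 2053/62046·(0.962700+0.950900+0.908100+0.891000+0.867000+0.830200))/(1+2053/62046) = 7947/10000 ≈ 0.794700
step 8 [8y] swap r/1=2419/69627: DF=(1 − 2419/69627·(0.962700+0.950900+0.908100+0.891000+0.867000+0.830200+0.794700))/(1+2419/69627) = 7581/10000 ≈ 0.758100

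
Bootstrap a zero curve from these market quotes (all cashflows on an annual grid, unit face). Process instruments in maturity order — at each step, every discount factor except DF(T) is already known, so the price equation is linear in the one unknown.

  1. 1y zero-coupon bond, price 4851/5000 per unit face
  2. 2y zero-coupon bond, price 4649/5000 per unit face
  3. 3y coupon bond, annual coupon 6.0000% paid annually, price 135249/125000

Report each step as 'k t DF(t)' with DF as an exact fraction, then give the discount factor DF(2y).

1 1 4851/5000
2 2 4649/5000
3 3 2283/2500
DF(2y) = 4649/5000 ≈ 0.929800

step 1 [1y] zero: DF = P = 4851/5000 ≈ 0.970200
step 2 [2y] zero: DF = P = 4649/5000 ≈ 0.929800
step 3 [3y] bond c/1=3/50: DF=(135249/125000 − 3/50·(0.970200+0.929800))/(1+3/50) = 2283/2500 ≈ 0.913200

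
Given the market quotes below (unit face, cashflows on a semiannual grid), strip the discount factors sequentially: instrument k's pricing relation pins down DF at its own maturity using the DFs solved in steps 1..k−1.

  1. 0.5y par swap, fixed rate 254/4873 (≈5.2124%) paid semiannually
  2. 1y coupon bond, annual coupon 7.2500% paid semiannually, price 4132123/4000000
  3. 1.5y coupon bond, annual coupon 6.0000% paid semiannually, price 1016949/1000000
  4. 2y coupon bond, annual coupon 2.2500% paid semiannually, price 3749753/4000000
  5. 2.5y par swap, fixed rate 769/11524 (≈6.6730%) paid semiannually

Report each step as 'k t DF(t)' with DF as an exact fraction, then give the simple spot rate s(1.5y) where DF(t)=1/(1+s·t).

1 1/2 4873/5000
2 1 2407/2500
3 3/2 9309/10000
4 2 8951/10000
5 5/2 4231/5000
s(1.5y) = (1/(9309/10000) − 1)/(3/2) = 1382/27927 ≈ 4.9486%

step 1 [0.5y] swap r/2=127/4873: DF=(1 − 127/4873·(0))/(1+127/4873) = 4873/5000 ≈ 0.974600
step 2 [1y] bond c/2=29/800: DF=(4132123/4000000 − 29/800·(0.974600))/(1+29/800) = 2407/2500 ≈ 0.962800
step 3 [1.5y] bond c/2=3/100: DF=(1016949/1000000 − 3/100·(0.974600+0.962800))/(1+3/100) = 9309/10000 ≈ 0.930900
step 4 [2y] bond c/2=9/800: DF=(3749753/4000000 − 9/800·(0.974600+0.962800+0.930900))/(1+9/800) = 8951/10000 ≈ 0.895100
step 5 [2.5y] swap r/2=769/23048: DF=(1 − 769/23048·(0.974600+0.962800+0.930900+0.895100))/(1+769/23048) = 4231/5000 ≈ 0.846200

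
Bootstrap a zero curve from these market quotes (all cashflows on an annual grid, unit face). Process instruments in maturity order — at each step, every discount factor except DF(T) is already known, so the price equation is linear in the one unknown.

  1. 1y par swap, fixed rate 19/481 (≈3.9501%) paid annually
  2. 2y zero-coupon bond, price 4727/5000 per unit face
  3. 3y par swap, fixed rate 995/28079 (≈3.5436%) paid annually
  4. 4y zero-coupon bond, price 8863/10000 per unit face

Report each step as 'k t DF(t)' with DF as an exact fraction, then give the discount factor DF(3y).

step 1 [1y] swap r/1=19/481: DF=(1 − 19/481·(0))/(1+19/481) = 481/500 ≈ 0.962000
step 2 [2y] zero: DF = P = 4727/5000 ≈ 0.945400
step 3 [3y] swap r/1=995/28079: DF=(1 − 995/28079·(0.962000+0.945400))/(1+995/28079) = 1801/2000 ≈ 0.900500
step 4 [4y] zero: DF = P = 8863/10000 ≈ 0.886300

1 1 481/500
2 2 4727/5000
3 3 1801/2000
4 4 8863/10000
DF(3y) = 1801/2000 ≈ 0.900500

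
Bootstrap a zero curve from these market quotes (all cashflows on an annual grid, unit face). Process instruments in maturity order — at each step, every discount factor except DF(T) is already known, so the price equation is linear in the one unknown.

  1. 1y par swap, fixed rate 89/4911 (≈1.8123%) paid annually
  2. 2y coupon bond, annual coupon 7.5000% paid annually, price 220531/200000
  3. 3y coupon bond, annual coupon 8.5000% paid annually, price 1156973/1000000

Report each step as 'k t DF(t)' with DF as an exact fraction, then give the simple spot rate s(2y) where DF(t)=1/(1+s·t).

1 1 4911/5000
2 2 2393/2500
3 3 1143/1250
s(2y) = (1/(2393/2500) − 1)/(2) = 107/4786 ≈ 2.2357%

step 1 [1y] swap r/1=89/4911: DF=(1 − 89/4911·(0))/(1+89/4911) = 4911/5000 ≈ 0.982200
step 2 [2y] bond c/1=3/40: DF=(220531/200000 − 3/40·(0.982200))/(1+3/40) = 2393/2500 ≈ 0.957200
step 3 [3y] bond c/1=17/200: DF=(1156973/1000000 − 17/200·(0.982200+0.957200))/(1+17/200) = 1143/1250 ≈ 0.914400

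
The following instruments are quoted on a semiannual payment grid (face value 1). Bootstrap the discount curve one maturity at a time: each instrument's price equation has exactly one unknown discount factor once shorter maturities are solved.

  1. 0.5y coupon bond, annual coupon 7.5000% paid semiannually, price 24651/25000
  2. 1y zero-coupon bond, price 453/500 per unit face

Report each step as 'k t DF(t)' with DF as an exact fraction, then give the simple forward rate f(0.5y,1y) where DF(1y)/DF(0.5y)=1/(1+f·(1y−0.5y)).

1 1/2 594/625
2 1 453/500
f(0.5y,1y) = ((594/625)/(453/500) − 1)/(1/2) = 74/755 ≈ 9.8013%

step 1 [0.5y] bond c/2=3/80: DF=(24651/25000 − 3/80·(0))/(1+3/80) = 594/625 ≈ 0.950400
step 2 [1y] zero: DF = P = 453/500 ≈ 0.906000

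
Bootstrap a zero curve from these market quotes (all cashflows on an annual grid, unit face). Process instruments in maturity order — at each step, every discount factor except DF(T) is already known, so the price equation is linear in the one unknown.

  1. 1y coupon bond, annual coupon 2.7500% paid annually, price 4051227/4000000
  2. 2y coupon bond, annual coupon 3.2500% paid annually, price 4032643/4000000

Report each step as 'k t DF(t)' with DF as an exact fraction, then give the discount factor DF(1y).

step 1 [1y] bond c/1=11/400: DF=(4051227/4000000 − 11/400·(0))/(1+11/400) = 9857/10000 ≈ 0.985700
step 2 [2y] bond c/1=13/400: DF=(4032643/4000000 − 13/400·(0.985700))/(1+13/400) = 4727/5000 ≈ 0.945400

1 1 9857/10000
2 2 4727/5000
DF(1y) = 9857/10000 ≈ 0.985700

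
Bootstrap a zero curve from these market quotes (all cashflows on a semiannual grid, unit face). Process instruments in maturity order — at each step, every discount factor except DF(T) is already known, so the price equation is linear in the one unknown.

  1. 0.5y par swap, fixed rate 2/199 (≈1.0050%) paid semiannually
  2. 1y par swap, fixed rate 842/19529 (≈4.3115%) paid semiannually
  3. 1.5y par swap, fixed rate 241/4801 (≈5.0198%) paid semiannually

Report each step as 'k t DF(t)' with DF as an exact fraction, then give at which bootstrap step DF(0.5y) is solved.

step 1 [0.5y] swap r/2=1/199: DF=(1 − 1/199·(0))/(1+1/199) = 199/200 ≈ 0.995000
step 2 [1y] swap r/2=421/19529: DF=(1 − 421/19529·(0.995000))/(1+421/19529) = 9579/10000 ≈ 0.957900
step 3 [1.5y] swap r/2=241/9602: DF=(1 − 241/9602·(0.995000+0.957900))/(1+241/9602) = 9277/10000 ≈ 0.927700

1 1/2 199/200
2 1 9579/10000
3 3/2 9277/10000
DF(0.5y) is solved at step 1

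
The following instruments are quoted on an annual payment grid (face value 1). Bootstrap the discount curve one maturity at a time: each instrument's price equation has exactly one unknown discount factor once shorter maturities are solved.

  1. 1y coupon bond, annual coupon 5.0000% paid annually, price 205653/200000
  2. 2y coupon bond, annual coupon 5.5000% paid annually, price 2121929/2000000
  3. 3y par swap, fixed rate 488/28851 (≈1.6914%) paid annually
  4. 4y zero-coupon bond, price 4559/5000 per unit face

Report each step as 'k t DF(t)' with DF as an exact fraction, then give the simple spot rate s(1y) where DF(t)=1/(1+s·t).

step 1 [1y] bond c/1=1/20: DF=(205653/200000 − 1/20·(0))/(1+1/20) = 9793/10000 ≈ 0.979300
step 2 [2y] bond c/1=11/200: DF=(2121929/2000000 − 11/200·(0.979300))/(1+11/200) = 4773/5000 ≈ 0.954600
step 3 [3y] swap r/1=488/28851: DF=(1 − 488/28851·(0.979300+0.954600))/(1+488/28851) = 1189/1250 ≈ 0.951200
step 4 [4y] zero: DF = P = 4559/5000 ≈ 0.911800

1 1 9793/10000
2 2 4773/5000
3 3 1189/1250
4 4 4559/5000
s(1y) = (1/(9793/10000) − 1)/(1) = 207/9793 ≈ 2.1138%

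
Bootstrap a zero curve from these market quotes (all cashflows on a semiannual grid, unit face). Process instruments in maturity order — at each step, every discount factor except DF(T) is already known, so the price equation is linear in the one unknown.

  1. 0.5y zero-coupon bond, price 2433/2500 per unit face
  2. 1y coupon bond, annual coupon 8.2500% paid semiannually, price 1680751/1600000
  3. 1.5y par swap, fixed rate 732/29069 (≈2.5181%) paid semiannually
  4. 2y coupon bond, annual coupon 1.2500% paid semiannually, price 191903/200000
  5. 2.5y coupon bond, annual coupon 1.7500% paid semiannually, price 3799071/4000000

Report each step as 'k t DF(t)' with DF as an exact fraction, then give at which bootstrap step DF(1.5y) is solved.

1 1/2 2433/2500
2 1 9703/10000
3 3/2 4817/5000
4 2 1871/2000
5 5/2 4541/5000
DF(1.5y) is solved at step 3

step 1 [0.5y] zero: DF = P = 2433/2500 ≈ 0.973200
step 2 [1y] bond c/2=33/800: DF=(1680751/1600000 − 33/800·(0.973200))/(1+33/800) = 9703/10000 ≈ 0.970300
step 3 [1.5y] swap r/2=366/29069: DF=(1 − 366/29069·(0.973200+0.970300))/(1+366/29069) = 4817/5000 ≈ 0.963400
step 4 [2y] bond c/2=1/160: DF=(191903/200000 − 1/160·(0.973200+0.970300+0.963400))/(1+1/160) = 1871/2000 ≈ 0.935500
step 5 [2.5y] bond c/2=7/800: DF=(3799071/4000000 − 7/800·(0.973200+0.970300+0.963400+0.935500))/(1+7/800) = 4541/5000 ≈ 0.908200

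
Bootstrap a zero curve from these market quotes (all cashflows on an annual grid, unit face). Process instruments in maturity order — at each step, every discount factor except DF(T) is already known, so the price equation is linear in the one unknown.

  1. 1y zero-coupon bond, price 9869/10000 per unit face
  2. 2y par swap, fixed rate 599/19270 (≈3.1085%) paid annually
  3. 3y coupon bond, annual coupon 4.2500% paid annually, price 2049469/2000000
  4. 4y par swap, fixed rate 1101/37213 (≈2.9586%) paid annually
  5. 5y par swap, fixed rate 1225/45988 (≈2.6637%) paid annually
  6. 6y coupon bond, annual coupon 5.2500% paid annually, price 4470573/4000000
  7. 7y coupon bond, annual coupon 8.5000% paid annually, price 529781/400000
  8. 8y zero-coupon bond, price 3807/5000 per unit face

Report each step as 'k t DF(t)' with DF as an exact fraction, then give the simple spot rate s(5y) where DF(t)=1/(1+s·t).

step 1 [1y] zero: DF = P = 9869/10000 ≈ 0.986900
step 2 [2y] swap r/1=599/19270: DF=(1 − 599/19270·(0.986900))/(1+599/19270) = 9401/10000 ≈ 0.940100
step 3 [3y] bond c/1=17/400: DF=(2049469/2000000 − 17/400·(0.986900+0.940100))/(1+17/400) = 2261/2500 ≈ 0.904400
step 4 [4y] swap r/1=1101/37213: DF=(1 − 1101/37213·(0.986900+0.940100+0.904400))/(1+1101/37213) = 8899/10000 ≈ 0.889900
step 5 [5y] swap r/1=1225/45988: DF=(1 − 1225/45988·(0.986900+0.940100+0.904400+0.889900))/(1+1225/45988) = 351/400 ≈ 0.877500
step 6 [6y] bond c/1=21/400: DF=(4470573/4000000 − 21/400·(0.986900+0.940100+0.904400+0.889900+0.877500))/(1+21/400) = 333/400 ≈ 0.832500
step 7 [7y] bond c/1=17/200: DF=(529781/400000 − 17/200·(0.986900+0.940100+0.904400+0.889900+0.877500+0.832500))/(1+17/200) = 497/625 ≈ 0.795200
step 8 [8y] zero: DF = P = 3807/5000 ≈ 0.761400

1 1 9869/10000
2 2 9401/10000
3 3 2261/2500
4 4 8899/10000
5 5 351/400
6 6 333/400
7 7 497/625
8 8 3807/5000
s(5y) = (1/(351/400) − 1)/(5) = 49/1755 ≈ 2.7920%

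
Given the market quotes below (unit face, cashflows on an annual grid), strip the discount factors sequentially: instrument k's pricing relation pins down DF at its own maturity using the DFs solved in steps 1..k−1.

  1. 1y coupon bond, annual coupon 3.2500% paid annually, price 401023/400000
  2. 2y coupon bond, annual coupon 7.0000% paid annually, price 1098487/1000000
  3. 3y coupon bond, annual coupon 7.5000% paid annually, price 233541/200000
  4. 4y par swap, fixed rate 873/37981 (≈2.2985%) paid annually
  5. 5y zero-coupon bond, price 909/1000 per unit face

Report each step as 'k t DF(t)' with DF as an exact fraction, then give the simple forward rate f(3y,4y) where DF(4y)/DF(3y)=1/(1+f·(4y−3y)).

step 1 [1y] bond c/1=13/400: DF=(401023/400000 − 13/400·(0))/(1+13/400) = 971/1000 ≈ 0.971000
step 2 [2y] bond c/1=7/100: DF=(1098487/1000000 − 7/100·(0.971000))/(1+7/100) = 9631/10000 ≈ 0.963100
step 3 [3y] bond c/1=3/40: DF=(233541/200000 − 3/40·(0.971000+0.963100))/(1+3/40) = 9513/10000 ≈ 0.951300
step 4 [4y] swap r/1=873/37981: DF=(1 − 873/37981·(0.971000+0.963100+0.951300))/(1+873/37981) = 9127/10000 ≈ 0.912700
step 5 [5y] zero: DF = P = 909/1000 ≈ 0.909000

1 1 971/1000
2 2 9631/10000
3 3 9513/10000
4 4 9127/10000
5 5 909/1000
f(3y,4y) = ((9513/10000)/(9127/10000) − 1)/(1) = 386/9127 ≈ 4.2292%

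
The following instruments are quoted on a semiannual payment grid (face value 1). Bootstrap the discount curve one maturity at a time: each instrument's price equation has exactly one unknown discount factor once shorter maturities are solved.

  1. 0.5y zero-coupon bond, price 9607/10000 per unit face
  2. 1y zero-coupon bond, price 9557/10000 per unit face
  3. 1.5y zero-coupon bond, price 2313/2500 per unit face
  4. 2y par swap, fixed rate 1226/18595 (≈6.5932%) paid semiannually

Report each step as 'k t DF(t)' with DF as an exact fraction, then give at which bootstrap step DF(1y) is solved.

1 1/2 9607/10000
2 1 9557/10000
3 3/2 2313/2500
4 2 4387/5000
DF(1y) is solved at step 2

step 1 [0.5y] zero: DF = P = 9607/10000 ≈ 0.960700
step 2 [1y] zero: DF = P = 9557/10000 ≈ 0.955700
step 3 [1.5y] zero: DF = P = 2313/2500 ≈ 0.925200
step 4 [2y] swap r/2=613/18595: DF=(1 − 613/18595·(0.960700+0.955700+0.925200))/(1+613/18595) = 4387/5000 ≈ 0.877400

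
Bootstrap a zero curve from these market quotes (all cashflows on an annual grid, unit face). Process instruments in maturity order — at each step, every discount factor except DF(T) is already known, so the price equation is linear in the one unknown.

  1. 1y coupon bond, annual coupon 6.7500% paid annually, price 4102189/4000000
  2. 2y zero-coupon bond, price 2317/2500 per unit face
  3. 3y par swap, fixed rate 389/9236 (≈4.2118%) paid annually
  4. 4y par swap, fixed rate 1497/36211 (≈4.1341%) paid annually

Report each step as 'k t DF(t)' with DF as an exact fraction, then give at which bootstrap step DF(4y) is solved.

1 1 9607/10000
2 2 2317/2500
3 3 8833/10000
4 4 8503/10000
DF(4y) is solved at step 4

step 1 [1y] bond c/1=27/400: DF=(4102189/4000000 − 27/400·(0))/(1+27/400) = 9607/10000 ≈ 0.960700
step 2 [2y] zero: DF = P = 2317/2500 ≈ 0.926800
step 3 [3y] swap r/1=389/9236: DF=(1 − 389/9236·(0.960700+0.926800))/(1+389/9236) = 8833/10000 ≈ 0.883300
step 4 [4y] swap r/1=1497/36211: DF=(1 − 1497/36211·(0.960700+0.926800+0.883300))/(1+1497/36211) = 8503/10000 ≈ 0.850300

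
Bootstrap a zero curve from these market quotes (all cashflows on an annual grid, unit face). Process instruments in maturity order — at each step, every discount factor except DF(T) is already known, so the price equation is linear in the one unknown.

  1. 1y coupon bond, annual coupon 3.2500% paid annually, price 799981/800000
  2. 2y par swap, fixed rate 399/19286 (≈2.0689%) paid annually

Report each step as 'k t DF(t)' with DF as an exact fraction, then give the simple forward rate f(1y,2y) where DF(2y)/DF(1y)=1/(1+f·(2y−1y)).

1 1 1937/2000
2 2 9601/10000
f(1y,2y) = ((1937/2000)/(9601/10000) − 1)/(1) = 84/9601 ≈ 0.8749%

step 1 [1y] bond c/1=13/400: DF=(799981/800000 − 13/400·(0))/(1+13/400) = 1937/2000 ≈ 0.968500
step 2 [2y] swap r/1=399/19286: DF=(1 − 399/19286·(0.968500))/(1+399/19286) = 9601/10000 ≈ 0.960100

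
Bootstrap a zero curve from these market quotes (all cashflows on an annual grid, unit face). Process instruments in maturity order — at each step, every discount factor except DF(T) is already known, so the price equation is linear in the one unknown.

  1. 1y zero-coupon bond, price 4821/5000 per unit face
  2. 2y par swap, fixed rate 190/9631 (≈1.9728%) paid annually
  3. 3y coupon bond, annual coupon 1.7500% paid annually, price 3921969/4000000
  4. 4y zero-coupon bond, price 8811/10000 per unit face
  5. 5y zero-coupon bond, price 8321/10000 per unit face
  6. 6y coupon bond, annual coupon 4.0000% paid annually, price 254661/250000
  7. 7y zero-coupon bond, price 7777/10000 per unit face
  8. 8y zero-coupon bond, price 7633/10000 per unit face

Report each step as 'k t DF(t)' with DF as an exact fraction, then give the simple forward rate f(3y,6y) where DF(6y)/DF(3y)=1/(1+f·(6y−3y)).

step 1 [1y] zero: DF = P = 4821/5000 ≈ 0.964200
step 2 [2y] swap r/1=190/9631: DF=(1 − 190/9631·(0.964200))/(1+190/9631) = 481/500 ≈ 0.962000
step 3 [3y] bond c/1=7/400: DF=(3921969/4000000 − 7/400·(0.964200+0.962000))/(1+7/400) = 1861/2000 ≈ 0.930500
step 4 [4y] zero: DF = P = 8811/10000 ≈ 0.881100
step 5 [5y] zero: DF = P = 8321/10000 ≈ 0.832100
step 6 [6y] bond c/1=1/25: DF=(254661/250000 − 1/25·(0.964200+0.962000+0.930500+0.881100+0.832100))/(1+1/25) = 8037/10000 ≈ 0.803700
step 7 [7y] zero: DF = P = 7777/10000 ≈ 0.777700
step 8 [8y] zero: DF = P = 7633/10000 ≈ 0.763300

1 1 4821/5000
2 2 481/500
3 3 1861/2000
4 4 8811/10000
5 5 8321/10000
6 6 8037/10000
7 7 7777/10000
8 8 7633/10000
f(3y,6y) = ((1861/2000)/(8037/10000) − 1)/(3) = 1268/24111 ≈ 5.2590%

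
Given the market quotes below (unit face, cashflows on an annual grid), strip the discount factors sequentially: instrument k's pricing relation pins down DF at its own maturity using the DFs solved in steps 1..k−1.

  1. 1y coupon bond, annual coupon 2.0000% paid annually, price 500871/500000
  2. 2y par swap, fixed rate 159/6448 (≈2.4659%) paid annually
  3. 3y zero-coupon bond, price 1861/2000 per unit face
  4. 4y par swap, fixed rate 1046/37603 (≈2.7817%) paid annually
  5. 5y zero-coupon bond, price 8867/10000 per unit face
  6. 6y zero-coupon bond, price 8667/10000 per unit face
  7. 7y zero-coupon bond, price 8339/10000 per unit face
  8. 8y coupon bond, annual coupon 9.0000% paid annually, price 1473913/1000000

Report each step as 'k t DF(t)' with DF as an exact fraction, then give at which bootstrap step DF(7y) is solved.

1 1 9821/10000
2 2 9523/10000
3 3 1861/2000
4 4 4477/5000
5 5 8867/10000
6 6 8667/10000
7 7 8339/10000
8 8 8281/10000
DF(7y) is solved at step 7

step 1 [1y] bond c/1=1/50: DF=(500871/500000 − 1/50·(0))/(1+1/50) = 9821/10000 ≈ 0.982100
step 2 [2y] swap r/1=159/6448: DF=(1 − 159/6448·(0.982100))/(1+159/6448) = 9523/10000 ≈ 0.952300
step 3 [3y] zero: DF = P = 1861/2000 ≈ 0.930500
step 4 [4y] swap r/1=1046/37603: DF=(1 − 1046/37603·(0.982100+0.952300+0.930500))/(1+1046/37603) = 4477/5000 ≈ 0.895400
step 5 [5y] zero: DF = P = 8867/10000 ≈ 0.886700
step 6 [6y] zero: DF = P = 8667/10000 ≈ 0.866700
step 7 [7y] zero: DF = P = 8339/10000 ≈ 0.833900
step 8 [8y] bond c/1=9/100: DF=(1473913/1000000 − 9/100·(0.982100+0.952300+0.930500+0.895400+0.886700+0.866700+0.833900))/(1+9/100) = 8281/10000 ≈ 0.828100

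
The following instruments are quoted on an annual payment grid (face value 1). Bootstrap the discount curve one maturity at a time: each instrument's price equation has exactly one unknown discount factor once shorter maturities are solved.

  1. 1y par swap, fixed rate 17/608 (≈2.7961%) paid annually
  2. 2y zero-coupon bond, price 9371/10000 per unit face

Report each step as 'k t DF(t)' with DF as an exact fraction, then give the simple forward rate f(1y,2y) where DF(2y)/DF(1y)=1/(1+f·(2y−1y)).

step 1 [1y] swap r/1=17/608: DF=(1 − 17/608·(0))/(1+17/608) = 608/625 ≈ 0.972800
step 2 [2y] zero: DF = P = 9371/10000 ≈ 0.937100

1 1 608/625
2 2 9371/10000
f(1y,2y) = ((608/625)/(9371/10000) − 1)/(1) = 357/9371 ≈ 3.8096%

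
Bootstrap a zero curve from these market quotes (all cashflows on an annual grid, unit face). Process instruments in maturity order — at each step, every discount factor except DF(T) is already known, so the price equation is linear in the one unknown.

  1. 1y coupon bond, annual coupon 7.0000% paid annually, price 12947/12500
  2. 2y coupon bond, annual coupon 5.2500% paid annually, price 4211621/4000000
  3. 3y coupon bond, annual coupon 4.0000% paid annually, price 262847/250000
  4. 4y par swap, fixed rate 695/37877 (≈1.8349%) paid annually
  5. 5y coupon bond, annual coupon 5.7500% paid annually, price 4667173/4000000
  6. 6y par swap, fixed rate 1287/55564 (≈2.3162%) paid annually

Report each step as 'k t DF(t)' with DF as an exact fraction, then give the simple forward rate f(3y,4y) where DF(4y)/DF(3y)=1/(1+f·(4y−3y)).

step 1 [1y] bond c/1=7/100: DF=(12947/12500 − 7/100·(0))/(1+7/100) = 121/125 ≈ 0.968000
step 2 [2y] bond c/1=21/400: DF=(4211621/4000000 − 21/400·(0.968000))/(1+21/400) = 9521/10000 ≈ 0.952100
step 3 [3y] bond c/1=1/25: DF=(262847/250000 − 1/25·(0.968000+0.952100))/(1+1/25) = 9371/10000 ≈ 0.937100
step 4 [4y] swap r/1=695/37877: DF=(1 − 695/37877·(0.968000+0.952100+0.937100))/(1+695/37877) = 1861/2000 ≈ 0.930500
step 5 [5y] bond c/1=23/400: DF=(4667173/4000000 − 23/400·(0.968000+0.952100+0.937100+0.930500))/(1+23/400) = 4487/5000 ≈ 0.897400
step 6 [6y] swap r/1=1287/55564: DF=(1 − 1287/55564·(0.968000+0.952100+0.937100+0.930500+0.897400))/(1+1287/55564) = 8713/10000 ≈ 0.871300

1 1 121/125
2 2 9521/10000
3 3 9371/10000
4 4 1861/2000
5 5 4487/5000
6 6 8713/10000
f(3y,4y) = ((9371/10000)/(1861/2000) − 1)/(1) = 66/9305 ≈ 0.7093%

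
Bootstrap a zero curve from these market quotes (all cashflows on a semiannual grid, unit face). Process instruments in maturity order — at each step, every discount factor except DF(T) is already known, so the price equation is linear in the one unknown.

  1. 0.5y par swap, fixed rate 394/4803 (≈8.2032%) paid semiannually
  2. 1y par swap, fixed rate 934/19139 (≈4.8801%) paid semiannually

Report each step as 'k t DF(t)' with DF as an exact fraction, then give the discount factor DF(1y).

step 1 [0.5y] swap r/2=197/4803: DF=(1 − 197/4803·(0))/(1+197/4803) = 4803/5000 ≈ 0.960600
step 2 [1y] swap r/2=467/19139: DF=(1 − 467/19139·(0.960600))/(1+467/19139) = 9533/10000 ≈ 0.953300

1 1/2 4803/5000
2 1 9533/10000
DF(1y) = 9533/10000 ≈ 0.953300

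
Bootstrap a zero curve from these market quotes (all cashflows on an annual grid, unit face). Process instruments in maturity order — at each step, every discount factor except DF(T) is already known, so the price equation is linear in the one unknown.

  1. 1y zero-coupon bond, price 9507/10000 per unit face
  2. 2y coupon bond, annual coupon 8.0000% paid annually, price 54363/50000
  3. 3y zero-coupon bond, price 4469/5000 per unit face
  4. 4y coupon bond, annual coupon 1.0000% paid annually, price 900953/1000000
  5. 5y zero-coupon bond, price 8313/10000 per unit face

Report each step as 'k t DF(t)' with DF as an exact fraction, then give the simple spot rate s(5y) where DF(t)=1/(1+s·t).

1 1 9507/10000
2 2 9363/10000
3 3 4469/5000
4 4 1729/2000
5 5 8313/10000
s(5y) = (1/(8313/10000) − 1)/(5) = 1687/41565 ≈ 4.0587%

step 1 [1y] zero: DF = P = 9507/10000 ≈ 0.950700
step 2 [2y] bond c/1=2/25: DF=(54363/50000 − 2/25·(0.950700))/(1+2/25) = 9363/10000 ≈ 0.936300
step 3 [3y] zero: DF = P = 4469/5000 ≈ 0.893800
step 4 [4y] bond c/1=1/100: DF=(900953/1000000 − 1/100·(0.950700+0.936300+0.893800))/(1+1/100) = 1729/2000 ≈ 0.864500
step 5 [5y] zero: DF = P = 8313/10000 ≈ 0.831300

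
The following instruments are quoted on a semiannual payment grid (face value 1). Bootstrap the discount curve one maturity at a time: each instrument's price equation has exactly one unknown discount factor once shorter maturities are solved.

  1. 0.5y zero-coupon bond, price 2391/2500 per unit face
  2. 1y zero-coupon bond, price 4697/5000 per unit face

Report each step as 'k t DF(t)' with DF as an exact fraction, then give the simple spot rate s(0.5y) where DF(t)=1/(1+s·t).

1 1/2 2391/2500
2 1 4697/5000
s(0.5y) = (1/(2391/2500) − 1)/(1/2) = 218/2391 ≈ 9.1175%

step 1 [0.5y] zero: DF = P = 2391/2500 ≈ 0.956400
step 2 [1y] zero: DF = P = 4697/5000 ≈ 0.939400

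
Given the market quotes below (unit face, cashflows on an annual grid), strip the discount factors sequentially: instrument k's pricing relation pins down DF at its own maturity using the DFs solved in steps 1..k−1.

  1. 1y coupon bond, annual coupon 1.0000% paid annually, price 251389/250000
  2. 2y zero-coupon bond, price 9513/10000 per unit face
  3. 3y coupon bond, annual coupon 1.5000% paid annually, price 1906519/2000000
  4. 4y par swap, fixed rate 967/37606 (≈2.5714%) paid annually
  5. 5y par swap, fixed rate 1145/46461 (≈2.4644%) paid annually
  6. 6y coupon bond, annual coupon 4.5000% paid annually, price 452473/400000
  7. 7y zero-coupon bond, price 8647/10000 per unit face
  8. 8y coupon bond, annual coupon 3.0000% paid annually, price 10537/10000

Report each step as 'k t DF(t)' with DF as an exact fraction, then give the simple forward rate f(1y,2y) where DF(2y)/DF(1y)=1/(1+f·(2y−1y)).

step 1 [1y] bond c/1=1/100: DF=(251389/250000 − 1/100·(0))/(1+1/100) = 2489/2500 ≈ 0.995600
step 2 [2y] zero: DF = P = 9513/10000 ≈ 0.951300
step 3 [3y] bond c/1=3/200: DF=(1906519/2000000 − 3/200·(0.995600+0.951300))/(1+3/200) = 569/625 ≈ 0.910400
step 4 [4y] swap r/1=967/37606: DF=(1 − 967/37606·(0.995600+0.951300+0.910400))/(1+967/37606) = 9033/10000 ≈ 0.903300
step 5 [5y] swap r/1=1145/46461: DF=(1 − 1145/46461·(0.995600+0.951300+0.910400+0.903300))/(1+1145/46461) = 1771/2000 ≈ 0.885500
step 6 [6y] bond c/1=9/200: DF=(452473/400000 − 9/200·(0.995600+0.951300+0.910400+0.903300+0.885500))/(1+9/200) = 1103/1250 ≈ 0.882400
step 7 [7y] zero: DF = P = 8647/10000 ≈ 0.864700
step 8 [8y] bond c/1=3/100: DF=(10537/10000 − 3/100·(0.995600+0.951300+0.910400+0.903300+0.885500+0.882400+0.864700))/(1+3/100) = 523/625 ≈ 0.836800

1 1 2489/2500
2 2 9513/10000
3 3 569/625
4 4 9033/10000
5 5 1771/2000
6 6 1103/1250
7 7 8647/10000
8 8 523/625
f(1y,2y) = ((2489/2500)/(9513/10000) − 1)/(1) = 443/9513 ≈ 4.6568%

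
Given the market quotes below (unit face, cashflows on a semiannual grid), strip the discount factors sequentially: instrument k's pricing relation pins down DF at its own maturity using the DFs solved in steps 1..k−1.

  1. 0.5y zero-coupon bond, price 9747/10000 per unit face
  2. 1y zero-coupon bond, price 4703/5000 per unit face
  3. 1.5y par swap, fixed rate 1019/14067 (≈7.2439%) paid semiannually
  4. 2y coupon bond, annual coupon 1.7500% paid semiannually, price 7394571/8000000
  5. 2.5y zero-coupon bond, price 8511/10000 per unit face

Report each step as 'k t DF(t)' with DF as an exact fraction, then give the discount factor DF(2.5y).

1 1/2 9747/10000
2 1 4703/5000
3 3/2 8981/10000
4 2 8919/10000
5 5/2 8511/10000
DF(2.5y) = 8511/10000 ≈ 0.851100

step 1 [0.5y] zero: DF = P = 9747/10000 ≈ 0.974700
step 2 [1y] zero: DF = P = 4703/5000 ≈ 0.940600
step 3 [1.5y] swap r/2=1019/28134: DF=(1 − 1019/28134·(0.974700+0.940600))/(1+1019/28134) = 8981/10000 ≈ 0.898100
step 4 [2y] bond c/2=7/800: DF=(7394571/8000000 − 7/800·(0.974700+0.940600+0.898100))/(1+7/800) = 8919/10000 ≈ 0.891900
step 5 [2.5y] zero: DF = P = 8511/10000 ≈ 0.851100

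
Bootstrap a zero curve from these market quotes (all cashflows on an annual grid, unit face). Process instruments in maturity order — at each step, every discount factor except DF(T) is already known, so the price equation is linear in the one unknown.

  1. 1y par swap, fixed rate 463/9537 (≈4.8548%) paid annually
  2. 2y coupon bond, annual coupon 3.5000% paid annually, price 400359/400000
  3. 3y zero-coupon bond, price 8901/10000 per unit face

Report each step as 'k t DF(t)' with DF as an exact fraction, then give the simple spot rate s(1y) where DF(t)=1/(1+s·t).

step 1 [1y] swap r/1=463/9537: DF=(1 − 463/9537·(0))/(1+463/9537) = 9537/10000 ≈ 0.953700
step 2 [2y] bond c/1=7/200: DF=(400359/400000 − 7/200·(0.953700))/(1+7/200) = 2337/2500 ≈ 0.934800
step 3 [3y] zero: DF = P = 8901/10000 ≈ 0.890100

1 1 9537/10000
2 2 2337/2500
3 3 8901/10000
s(1y) = (1/(9537/10000) − 1)/(1) = 463/9537 ≈ 4.8548%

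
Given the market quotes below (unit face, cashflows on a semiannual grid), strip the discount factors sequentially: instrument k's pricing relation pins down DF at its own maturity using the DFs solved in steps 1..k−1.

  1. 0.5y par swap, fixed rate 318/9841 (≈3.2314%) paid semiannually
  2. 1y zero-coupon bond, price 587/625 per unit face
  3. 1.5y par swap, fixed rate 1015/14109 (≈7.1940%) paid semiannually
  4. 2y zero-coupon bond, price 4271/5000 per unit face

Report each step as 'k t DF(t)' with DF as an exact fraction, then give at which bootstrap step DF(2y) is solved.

1 1/2 9841/10000
2 1 587/625
3 3/2 1797/2000
4 2 4271/5000
DF(2y) is solved at step 4

step 1 [0.5y] swap r/2=159/9841: DF=(1 − 159/9841·(0))/(1+159/9841) = 9841/10000 ≈ 0.984100
step 2 [1y] zero: DF = P = 587/625 ≈ 0.939200
step 3 [1.5y] swap r/2=1015/28218: DF=(1 − 1015/28218·(0.984100+0.939200))/(1+1015/28218) = 1797/2000 ≈ 0.898500
step 4 [2y] zero: DF = P = 4271/5000 ≈ 0.854200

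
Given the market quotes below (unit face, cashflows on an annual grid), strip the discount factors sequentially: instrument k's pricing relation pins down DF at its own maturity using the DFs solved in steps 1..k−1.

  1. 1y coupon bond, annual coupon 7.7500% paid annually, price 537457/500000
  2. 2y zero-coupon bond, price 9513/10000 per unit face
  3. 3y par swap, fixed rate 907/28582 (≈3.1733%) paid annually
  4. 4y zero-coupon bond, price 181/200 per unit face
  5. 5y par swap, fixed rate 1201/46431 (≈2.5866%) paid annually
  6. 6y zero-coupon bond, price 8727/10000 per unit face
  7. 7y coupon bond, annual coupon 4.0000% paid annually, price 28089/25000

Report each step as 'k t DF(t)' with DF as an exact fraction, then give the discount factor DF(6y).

step 1 [1y] bond c/1=31/400: DF=(537457/500000 − 31/400·(0))/(1+31/400) = 1247/1250 ≈ 0.997600
step 2 [2y] zero: DF = P = 9513/10000 ≈ 0.951300
step 3 [3y] swap r/1=907/28582: DF=(1 − 907/28582·(0.997600+0.951300))/(1+907/28582) = 9093/10000 ≈ 0.909300
step 4 [4y] zero: DF = P = 181/200 ≈ 0.905000
step 5 [5y] swap r/1=1201/46431: DF=(1 − 1201/46431·(0.997600+0.951300+0.909300+0.905000))/(1+1201/46431) = 8799/10000 ≈ 0.879900
step 6 [6y] zero: DF = P = 8727/10000 ≈ 0.872700
step 7 [7y] bond c/1=1/25: DF=(28089/25000 − 1/25·(0.997600+0.951300+0.909300+0.905000+0.879900+0.872700))/(1+1/25) = 4341/5000 ≈ 0.868200

1 1 1247/1250
2 2 9513/10000
3 3 9093/10000
4 4 181/200
5 5 8799/10000
6 6 8727/10000
7 7 4341/5000
DF(6y) = 8727/10000 ≈ 0.872700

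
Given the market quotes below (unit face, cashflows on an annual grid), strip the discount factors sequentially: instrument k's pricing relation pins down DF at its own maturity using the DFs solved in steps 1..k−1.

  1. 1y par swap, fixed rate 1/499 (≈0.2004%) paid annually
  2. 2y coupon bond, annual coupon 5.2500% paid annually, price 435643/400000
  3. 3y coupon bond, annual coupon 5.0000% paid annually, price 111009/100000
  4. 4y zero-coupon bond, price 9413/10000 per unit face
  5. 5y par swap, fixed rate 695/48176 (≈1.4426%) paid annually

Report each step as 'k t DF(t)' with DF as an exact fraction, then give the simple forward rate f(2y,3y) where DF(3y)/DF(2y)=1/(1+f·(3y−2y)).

step 1 [1y] swap r/1=1/499: DF=(1 − 1/499·(0))/(1+1/499) = 499/500 ≈ 0.998000
step 2 [2y] bond c/1=21/400: DF=(435643/400000 − 21/400·(0.998000))/(1+21/400) = 197/200 ≈ 0.985000
step 3 [3y] bond c/1=1/20: DF=(111009/100000 − 1/20·(0.998000+0.985000))/(1+1/20) = 2407/2500 ≈ 0.962800
step 4 [4y] zero: DF = P = 9413/10000 ≈ 0.941300
step 5 [5y] swap r/1=695/48176: DF=(1 − 695/48176·(0.998000+0.985000+0.962800+0.941300))/(1+695/48176) = 1861/2000 ≈ 0.930500

1 1 499/500
2 2 197/200
3 3 2407/2500
4 4 9413/10000
5 5 1861/2000
f(2y,3y) = ((197/200)/(2407/2500) − 1)/(1) = 111/4814 ≈ 2.3058%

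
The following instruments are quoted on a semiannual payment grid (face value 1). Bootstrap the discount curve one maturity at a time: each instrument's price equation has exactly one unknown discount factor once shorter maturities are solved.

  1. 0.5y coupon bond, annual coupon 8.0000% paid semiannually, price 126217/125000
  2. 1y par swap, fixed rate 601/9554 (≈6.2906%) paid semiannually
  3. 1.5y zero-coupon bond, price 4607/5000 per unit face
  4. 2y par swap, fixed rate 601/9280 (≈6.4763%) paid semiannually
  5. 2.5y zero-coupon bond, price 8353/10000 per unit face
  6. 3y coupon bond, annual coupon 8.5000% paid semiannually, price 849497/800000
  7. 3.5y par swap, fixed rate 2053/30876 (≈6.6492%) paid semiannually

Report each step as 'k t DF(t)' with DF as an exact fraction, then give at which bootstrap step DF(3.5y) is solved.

step 1 [0.5y] bond c/2=1/25: DF=(126217/125000 − 1/25·(0))/(1+1/25) = 9709/10000 ≈ 0.970900
step 2 [1y] swap r/2=601/19108: DF=(1 − 601/19108·(0.970900))/(1+601/19108) = 9399/10000 ≈ 0.939900
step 3 [1.5y] zero: DF = P = 4607/5000 ≈ 0.921400
step 4 [2y] swap r/2=601/18560: DF=(1 − 601/18560·(0.970900+0.939900+0.921400))/(1+601/18560) = 4399/5000 ≈ 0.879800
step 5 [2.5y] zero: DF = P = 8353/10000 ≈ 0.835300
step 6 [3y] bond c/2=17/400: DF=(849497/800000 − 17/400·(0.970900+0.939900+0.921400+0.879800+0.835300))/(1+17/400) = 2083/2500 ≈ 0.833200
step 7 [3.5y] swap r/2=2053/61752: DF=(1 − 2053/61752·(0.970900+0.939900+0.921400+0.879800+0.835300+0.833200))/(1+2053/61752) = 7947/10000 ≈ 0.794700

1 1/2 9709/10000
2 1 9399/10000
3 3/2 4607/5000
4 2 4399/5000
5 5/2 8353/10000
6 3 2083/2500
7 7/2 7947/10000
DF(3.5y) is solved at step 7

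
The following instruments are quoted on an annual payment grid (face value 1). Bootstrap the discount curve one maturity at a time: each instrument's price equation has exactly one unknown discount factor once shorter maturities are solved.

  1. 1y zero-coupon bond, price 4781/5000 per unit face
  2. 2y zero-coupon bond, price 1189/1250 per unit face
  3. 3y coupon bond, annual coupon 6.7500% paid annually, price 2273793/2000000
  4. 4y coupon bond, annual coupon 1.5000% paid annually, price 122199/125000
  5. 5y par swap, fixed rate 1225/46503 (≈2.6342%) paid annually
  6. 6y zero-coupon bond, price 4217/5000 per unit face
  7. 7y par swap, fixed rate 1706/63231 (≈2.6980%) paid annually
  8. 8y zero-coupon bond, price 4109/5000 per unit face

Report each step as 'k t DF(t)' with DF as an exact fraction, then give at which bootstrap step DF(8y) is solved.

step 1 [1y] zero: DF = P = 4781/5000 ≈ 0.956200
step 2 [2y] zero: DF = P = 1189/1250 ≈ 0.951200
step 3 [3y] bond c/1=27/400: DF=(2273793/2000000 − 27/400·(0.956200+0.951200))/(1+27/400) = 2361/2500 ≈ 0.944400
step 4 [4y] bond c/1=3/200: DF=(122199/125000 − 3/200·(0.956200+0.951200+0.944400))/(1+3/200) = 921/1000 ≈ 0.921000
step 5 [5y] swap r/1=1225/46503: DF=(1 − 1225/46503·(0.956200+0.951200+0.944400+0.921000))/(1+1225/46503) = 351/400 ≈ 0.877500
step 6 [6y] zero: DF = P = 4217/5000 ≈ 0.843400
step 7 [7y] swap r/1=1706/63231: DF=(1 − 1706/63231·(0.956200+0.951200+0.944400+0.921000+0.877500+0.843400))/(1+1706/63231) = 4147/5000 ≈ 0.829400
step 8 [8y] zero: DF = P = 4109/5000 ≈ 0.821800

1 1 4781/5000
2 2 1189/1250
3 3 2361/2500
4 4 921/1000
5 5 351/400
6 6 4217/5000
7 7 4147/5000
8 8 4109/5000
DF(8y) is solved at step 8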